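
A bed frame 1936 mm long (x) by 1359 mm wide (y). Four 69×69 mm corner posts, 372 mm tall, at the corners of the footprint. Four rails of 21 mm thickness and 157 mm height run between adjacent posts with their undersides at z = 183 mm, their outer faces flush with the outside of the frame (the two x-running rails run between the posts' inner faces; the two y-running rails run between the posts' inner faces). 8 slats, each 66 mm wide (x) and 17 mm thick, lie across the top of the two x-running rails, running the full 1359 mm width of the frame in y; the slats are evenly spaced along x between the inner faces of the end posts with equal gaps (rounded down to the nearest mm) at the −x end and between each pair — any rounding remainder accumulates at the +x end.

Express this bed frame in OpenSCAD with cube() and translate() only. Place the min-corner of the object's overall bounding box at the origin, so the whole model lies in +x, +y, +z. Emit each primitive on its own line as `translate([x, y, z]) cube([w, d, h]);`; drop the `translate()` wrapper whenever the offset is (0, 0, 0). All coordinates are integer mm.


cube([69, 69, 372]);
translate([0, 1290, 0]) cube([69, 69, 372]);
translate([1867, 0, 0]) cube([69, 69, 372]);
translate([1867, 1290, 0]) cube([69, 69, 372]);
translate([69, 0, 183]) cube([1798, 21, 157]);
translate([69, 1338, 183]) cube([1798, 21, 157]);
translate([0, 69, 183]) cube([21, 1221, 157]);
translate([1915, 69, 183]) cube([21, 1221, 157]);
translate([210, 0, 340]) cube([66, 1359, 17]);
translate([417, 0, 340]) cube([66, 1359, 17]);
translate([624, 0, 340]) cube([66, 1359, 17]);
translate([831, 0, 340]) cube([66, 1359, 17]);
translate([1038, 0, 340]) cube([66, 1359, 17]);
translate([1245, 0, 340]) cube([66, 1359, 17]);
translate([1452, 0, 340]) cube([66, 1359, 17]);
translate([1659, 0, 340]) cube([66, 1359, 17]);


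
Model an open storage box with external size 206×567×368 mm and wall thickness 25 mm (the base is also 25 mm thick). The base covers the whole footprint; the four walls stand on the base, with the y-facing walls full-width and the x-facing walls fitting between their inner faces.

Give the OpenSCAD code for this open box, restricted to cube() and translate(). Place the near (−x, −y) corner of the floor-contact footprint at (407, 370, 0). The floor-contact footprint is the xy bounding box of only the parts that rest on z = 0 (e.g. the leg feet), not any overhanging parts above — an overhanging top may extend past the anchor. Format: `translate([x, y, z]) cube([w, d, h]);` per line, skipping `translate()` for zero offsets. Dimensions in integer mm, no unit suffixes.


translate([407, 370, 0]) cube([206, 567, 25]);
translate([407, 370, 25]) cube([206, 25, 343]);
translate([407, 912, 25]) cube([206, 25, 343]);
translate([407, 395, 25]) cube([25, 517, 343]);
translate([588, 395, 25]) cube([25, 517, 343]);


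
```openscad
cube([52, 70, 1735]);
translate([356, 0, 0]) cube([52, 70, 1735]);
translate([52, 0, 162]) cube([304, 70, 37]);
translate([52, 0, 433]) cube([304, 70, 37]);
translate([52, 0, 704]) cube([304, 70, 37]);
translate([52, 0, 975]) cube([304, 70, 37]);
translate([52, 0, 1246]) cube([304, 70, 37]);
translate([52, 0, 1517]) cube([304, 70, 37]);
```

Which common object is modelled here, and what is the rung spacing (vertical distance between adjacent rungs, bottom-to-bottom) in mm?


A ladder. The rung spacing is 271 mm.

Two tall 52×70 posts with 6 short bars between them — a ladder. Adjacent rungs sit at z = 162 and z = 433, so the spacing is 433 − 162 = 271 mm.


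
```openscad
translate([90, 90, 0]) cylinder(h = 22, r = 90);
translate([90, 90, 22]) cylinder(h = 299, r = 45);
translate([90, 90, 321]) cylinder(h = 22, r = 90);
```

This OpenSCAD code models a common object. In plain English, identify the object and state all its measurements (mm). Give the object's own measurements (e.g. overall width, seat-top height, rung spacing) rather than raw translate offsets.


A spool: two coaxial disc flanges of radius 90 mm and thickness 22 mm, joined by a core cylinder of radius 45 mm and height 299 mm. The lower flange rests on z = 0 and the three cylinders share a vertical axis.


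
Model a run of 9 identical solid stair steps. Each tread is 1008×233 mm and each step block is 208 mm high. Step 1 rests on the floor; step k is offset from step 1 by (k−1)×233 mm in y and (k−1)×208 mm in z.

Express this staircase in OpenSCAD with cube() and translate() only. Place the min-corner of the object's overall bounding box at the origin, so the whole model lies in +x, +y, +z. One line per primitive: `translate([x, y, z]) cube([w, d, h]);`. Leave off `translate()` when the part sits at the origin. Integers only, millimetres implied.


cube([1008, 233, 208]);
translate([0, 233, 208]) cube([1008, 233, 208]);
translate([0, 466, 416]) cube([1008, 233, 208]);
translate([0, 699, 624]) cube([1008, 233, 208]);
translate([0, 932, 832]) cube([1008, 233, 208]);
translate([0, 1165, 1040]) cube([1008, 233, 208]);
translate([0, 1398, 1248]) cube([1008, 233, 208]);
translate([0, 1631, 1456]) cube([1008, 233, 208]);
translate([0, 1864, 1664]) cube([1008, 233, 208]);


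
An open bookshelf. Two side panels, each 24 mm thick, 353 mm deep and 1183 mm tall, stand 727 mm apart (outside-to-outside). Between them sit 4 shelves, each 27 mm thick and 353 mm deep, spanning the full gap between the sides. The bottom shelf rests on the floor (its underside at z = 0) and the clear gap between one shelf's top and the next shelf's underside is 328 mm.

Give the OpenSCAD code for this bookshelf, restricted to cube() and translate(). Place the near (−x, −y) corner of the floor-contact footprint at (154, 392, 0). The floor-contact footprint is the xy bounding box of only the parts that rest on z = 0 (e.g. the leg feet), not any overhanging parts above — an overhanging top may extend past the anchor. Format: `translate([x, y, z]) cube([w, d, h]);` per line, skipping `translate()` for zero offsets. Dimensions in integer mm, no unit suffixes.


translate([154, 392, 0]) cube([24, 353, 1183]);
translate([857, 392, 0]) cube([24, 353, 1183]);
translate([178, 392, 0]) cube([679, 353, 27]);
translate([178, 392, 355]) cube([679, 353, 27]);
translate([178, 392, 710]) cube([679, 353, 27]);
translate([178, 392, 1065]) cube([679, 353, 27]);


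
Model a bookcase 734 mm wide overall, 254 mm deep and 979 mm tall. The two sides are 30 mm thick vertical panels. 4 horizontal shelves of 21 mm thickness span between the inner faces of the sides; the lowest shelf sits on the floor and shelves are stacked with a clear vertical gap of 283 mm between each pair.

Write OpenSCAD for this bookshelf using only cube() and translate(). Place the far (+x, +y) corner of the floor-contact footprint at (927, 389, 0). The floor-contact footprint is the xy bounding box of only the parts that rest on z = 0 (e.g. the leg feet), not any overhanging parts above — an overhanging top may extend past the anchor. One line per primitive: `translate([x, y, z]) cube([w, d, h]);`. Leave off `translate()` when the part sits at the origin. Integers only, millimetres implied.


translate([193, 135, 0]) cube([30, 254, 979]);
translate([897, 135, 0]) cube([30, 254, 979]);
translate([223, 135, 0]) cube([674, 254, 21]);
translate([223, 135, 304]) cube([674, 254, 21]);
translate([223, 135, 608]) cube([674, 254, 21]);
translate([223, 135, 912]) cube([674, 254, 21]);


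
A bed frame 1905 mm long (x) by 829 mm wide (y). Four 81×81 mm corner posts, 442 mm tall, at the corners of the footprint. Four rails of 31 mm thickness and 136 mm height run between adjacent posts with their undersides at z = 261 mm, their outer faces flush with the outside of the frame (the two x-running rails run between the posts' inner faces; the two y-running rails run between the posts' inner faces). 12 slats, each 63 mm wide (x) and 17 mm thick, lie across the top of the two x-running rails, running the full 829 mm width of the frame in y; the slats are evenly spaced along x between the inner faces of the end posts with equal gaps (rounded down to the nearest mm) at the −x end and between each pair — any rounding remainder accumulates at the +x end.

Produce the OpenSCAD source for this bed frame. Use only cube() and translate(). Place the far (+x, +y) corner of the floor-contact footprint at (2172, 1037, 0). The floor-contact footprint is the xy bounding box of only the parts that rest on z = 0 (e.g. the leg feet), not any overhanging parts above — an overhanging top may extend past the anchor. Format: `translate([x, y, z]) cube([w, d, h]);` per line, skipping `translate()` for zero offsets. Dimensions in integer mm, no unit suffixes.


translate([267, 208, 0]) cube([81, 81, 442]);
translate([267, 956, 0]) cube([81, 81, 442]);
translate([2091, 208, 0]) cube([81, 81, 442]);
translate([2091, 956, 0]) cube([81, 81, 442]);
translate([348, 208, 261]) cube([1743, 31, 136]);
translate([348, 1006, 261]) cube([1743, 31, 136]);
translate([267, 289, 261]) cube([31, 667, 136]);
translate([2141, 289, 261]) cube([31, 667, 136]);
translate([423, 208, 397]) cube([63, 829, 17]);
translate([561, 208, 397]) cube([63, 829, 17]);
translate([699, 208, 397]) cube([63, 829, 17]);
translate([837, 208, 397]) cube([63, 829, 17]);
translate([975, 208, 397]) cube([63, 829, 17]);
translate([1113, 208, 397]) cube([63, 829, 17]);
translate([1251, 208, 397]) cube([63, 829, 17]);
translate([1389, 208, 397]) cube([63, 829, 17]);
translate([1527, 208, 397]) cube([63, 829, 17]);
translate([1665, 208, 397]) cube([63, 829, 17]);
translate([1803, 208, 397]) cube([63, 829, 17]);
translate([1941, 208, 397]) cube([63, 829, 17]);


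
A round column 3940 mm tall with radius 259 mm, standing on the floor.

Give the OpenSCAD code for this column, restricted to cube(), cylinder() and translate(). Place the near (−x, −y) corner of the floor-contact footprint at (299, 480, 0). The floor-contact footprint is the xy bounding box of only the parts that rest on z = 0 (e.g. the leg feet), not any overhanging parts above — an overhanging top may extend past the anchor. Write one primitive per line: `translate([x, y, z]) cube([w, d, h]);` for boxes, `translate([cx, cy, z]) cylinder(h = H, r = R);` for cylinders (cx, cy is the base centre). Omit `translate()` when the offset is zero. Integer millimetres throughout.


translate([558, 739, 0]) cylinder(h = 3940, r = 259);


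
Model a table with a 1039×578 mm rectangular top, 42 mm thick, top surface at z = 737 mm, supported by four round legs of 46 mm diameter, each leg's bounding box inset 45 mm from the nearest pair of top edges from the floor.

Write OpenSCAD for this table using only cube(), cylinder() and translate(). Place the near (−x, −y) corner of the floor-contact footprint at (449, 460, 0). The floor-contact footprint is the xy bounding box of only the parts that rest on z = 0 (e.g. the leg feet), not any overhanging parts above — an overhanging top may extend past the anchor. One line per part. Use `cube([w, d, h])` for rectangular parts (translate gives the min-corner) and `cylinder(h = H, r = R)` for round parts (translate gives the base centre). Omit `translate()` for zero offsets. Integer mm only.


translate([404, 415, 695]) cube([1039, 578, 42]);
translate([472, 483, 0]) cylinder(h = 695, r = 23);
translate([1375, 483, 0]) cylinder(h = 695, r = 23);
translate([472, 925, 0]) cylinder(h = 695, r = 23);
translate([1375, 925, 0]) cylinder(h = 695, r = 23);


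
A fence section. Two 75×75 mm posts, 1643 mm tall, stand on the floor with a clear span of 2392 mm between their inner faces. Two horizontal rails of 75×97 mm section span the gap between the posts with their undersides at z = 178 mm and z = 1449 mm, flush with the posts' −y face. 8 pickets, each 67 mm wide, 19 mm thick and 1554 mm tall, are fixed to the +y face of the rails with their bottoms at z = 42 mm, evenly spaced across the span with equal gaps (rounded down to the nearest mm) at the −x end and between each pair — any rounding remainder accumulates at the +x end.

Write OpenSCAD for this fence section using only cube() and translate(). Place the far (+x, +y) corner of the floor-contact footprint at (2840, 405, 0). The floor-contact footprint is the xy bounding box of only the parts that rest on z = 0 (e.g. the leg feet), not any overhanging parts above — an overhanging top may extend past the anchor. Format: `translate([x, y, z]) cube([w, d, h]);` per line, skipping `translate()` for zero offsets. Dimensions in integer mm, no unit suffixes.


translate([298, 330, 0]) cube([75, 75, 1643]);
translate([2765, 330, 0]) cube([75, 75, 1643]);
translate([373, 330, 178]) cube([2392, 75, 97]);
translate([373, 330, 1449]) cube([2392, 75, 97]);
translate([579, 405, 42]) cube([67, 19, 1554]);
translate([852, 405, 42]) cube([67, 19, 1554]);
translate([1125, 405, 42]) cube([67, 19, 1554]);
translate([1398, 405, 42]) cube([67, 19, 1554]);
translate([1671, 405, 42]) cube([67, 19, 1554]);
translate([1944, 405, 42]) cube([67, 19, 1554]);
translate([2217, 405, 42]) cube([67, 19, 1554]);
translate([2490, 405, 42]) cube([67, 19, 1554]);


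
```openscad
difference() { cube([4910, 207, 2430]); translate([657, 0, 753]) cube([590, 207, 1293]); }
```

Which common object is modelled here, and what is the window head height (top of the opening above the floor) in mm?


A wall with a window opening. The window head height is 2046 mm.

A wall with a rectangular opening subtracted — a window. Sill at z = 753, opening 1293 mm tall, so the head is at 753 + 1293 = 2046 mm.


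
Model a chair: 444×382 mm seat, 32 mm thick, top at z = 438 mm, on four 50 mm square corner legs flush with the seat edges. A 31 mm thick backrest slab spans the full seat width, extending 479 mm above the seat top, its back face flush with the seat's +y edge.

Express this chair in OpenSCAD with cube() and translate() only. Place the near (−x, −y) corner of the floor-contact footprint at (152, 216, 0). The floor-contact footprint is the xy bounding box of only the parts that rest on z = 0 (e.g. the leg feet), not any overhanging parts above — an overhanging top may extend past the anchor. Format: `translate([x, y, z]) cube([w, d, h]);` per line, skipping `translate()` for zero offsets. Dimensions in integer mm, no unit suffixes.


translate([152, 216, 406]) cube([444, 382, 32]);
translate([152, 216, 0]) cube([50, 50, 406]);
translate([546, 216, 0]) cube([50, 50, 406]);
translate([152, 548, 0]) cube([50, 50, 406]);
translate([546, 548, 0]) cube([50, 50, 406]);
translate([152, 567, 438]) cube([444, 31, 479]);


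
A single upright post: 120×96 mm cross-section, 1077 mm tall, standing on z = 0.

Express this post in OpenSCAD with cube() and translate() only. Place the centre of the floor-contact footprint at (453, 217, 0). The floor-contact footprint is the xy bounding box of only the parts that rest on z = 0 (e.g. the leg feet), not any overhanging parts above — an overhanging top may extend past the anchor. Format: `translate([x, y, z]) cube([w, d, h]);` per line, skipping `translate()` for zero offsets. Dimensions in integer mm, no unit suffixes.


translate([393, 169, 0]) cube([120, 96, 1077]);


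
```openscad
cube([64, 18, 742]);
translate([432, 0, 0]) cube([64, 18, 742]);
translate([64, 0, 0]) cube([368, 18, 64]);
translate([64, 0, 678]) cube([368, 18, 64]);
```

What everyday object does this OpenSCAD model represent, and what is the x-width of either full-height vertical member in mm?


A picture frame. The border width is 64 mm.

Four thin pieces enclosing a rectangular opening — a picture frame. The two full-height stiles are 742 mm tall; the top rail sits at z = 678 and is 64 mm tall, so the border above the opening is 742 − 678 = 64 mm, matching the stile x-width.


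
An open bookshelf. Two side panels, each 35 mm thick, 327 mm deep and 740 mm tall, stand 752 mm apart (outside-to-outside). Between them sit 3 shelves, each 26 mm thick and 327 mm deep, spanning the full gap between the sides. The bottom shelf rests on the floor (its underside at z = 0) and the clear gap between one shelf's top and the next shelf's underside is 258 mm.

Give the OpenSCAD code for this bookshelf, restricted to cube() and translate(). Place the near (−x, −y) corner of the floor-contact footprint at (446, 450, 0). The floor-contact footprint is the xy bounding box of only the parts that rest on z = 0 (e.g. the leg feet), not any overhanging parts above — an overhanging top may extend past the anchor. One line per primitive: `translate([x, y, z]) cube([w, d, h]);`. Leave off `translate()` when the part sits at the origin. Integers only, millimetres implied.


translate([446, 450, 0]) cube([35, 327, 740]);
translate([1163, 450, 0]) cube([35, 327, 740]);
translate([481, 450, 0]) cube([682, 327, 26]);
translate([481, 450, 284]) cube([682, 327, 26]);
translate([481, 450, 568]) cube([682, 327, 26]);


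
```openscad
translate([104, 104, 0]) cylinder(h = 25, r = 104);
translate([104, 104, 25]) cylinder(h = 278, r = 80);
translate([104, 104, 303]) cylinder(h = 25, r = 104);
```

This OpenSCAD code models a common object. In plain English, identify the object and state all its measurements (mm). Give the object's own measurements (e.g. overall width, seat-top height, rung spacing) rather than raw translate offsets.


A spool: two coaxial disc flanges of radius 104 mm and thickness 25 mm, joined by a core cylinder of radius 80 mm and height 278 mm. The lower flange rests on z = 0 and the three cylinders share a vertical axis.


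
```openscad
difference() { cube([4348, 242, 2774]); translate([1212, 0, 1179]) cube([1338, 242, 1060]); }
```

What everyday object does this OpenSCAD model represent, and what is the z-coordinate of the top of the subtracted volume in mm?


A wall with a window opening. The window head height is 2239 mm.

A wall with a rectangular opening subtracted — a window. Sill at z = 1179, opening 1060 mm tall, so the head is at 1179 + 1060 = 2239 mm.


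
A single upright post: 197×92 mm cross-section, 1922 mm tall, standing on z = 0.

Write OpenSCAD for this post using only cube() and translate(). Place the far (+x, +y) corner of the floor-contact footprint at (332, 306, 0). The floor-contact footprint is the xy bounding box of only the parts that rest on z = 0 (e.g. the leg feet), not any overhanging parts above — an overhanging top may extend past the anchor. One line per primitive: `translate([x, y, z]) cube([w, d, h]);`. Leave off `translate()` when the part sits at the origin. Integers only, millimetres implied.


translate([135, 214, 0]) cube([197, 92, 1922]);


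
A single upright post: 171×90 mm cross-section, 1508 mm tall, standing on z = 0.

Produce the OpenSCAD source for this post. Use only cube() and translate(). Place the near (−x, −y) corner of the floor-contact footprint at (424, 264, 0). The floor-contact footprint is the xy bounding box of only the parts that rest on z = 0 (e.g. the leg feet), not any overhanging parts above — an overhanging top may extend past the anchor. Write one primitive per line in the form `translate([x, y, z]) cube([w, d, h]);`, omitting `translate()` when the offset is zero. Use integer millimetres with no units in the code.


translate([424, 264, 0]) cube([171, 90, 1508]);


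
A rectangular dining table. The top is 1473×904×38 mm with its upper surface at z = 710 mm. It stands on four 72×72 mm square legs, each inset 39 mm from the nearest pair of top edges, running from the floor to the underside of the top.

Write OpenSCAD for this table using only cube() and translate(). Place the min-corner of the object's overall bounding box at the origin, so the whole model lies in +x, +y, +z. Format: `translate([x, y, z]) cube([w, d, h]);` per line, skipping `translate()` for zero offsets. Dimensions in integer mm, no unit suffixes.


// leg_h = 710 - 38 = 672
translate([0, 0, 672]) cube([1473, 904, 38]);
translate([39, 39, 0]) cube([72, 72, 672]);
translate([1362, 39, 0]) cube([72, 72, 672]);
translate([39, 793, 0]) cube([72, 72, 672]);
translate([1362, 793, 0]) cube([72, 72, 672]);


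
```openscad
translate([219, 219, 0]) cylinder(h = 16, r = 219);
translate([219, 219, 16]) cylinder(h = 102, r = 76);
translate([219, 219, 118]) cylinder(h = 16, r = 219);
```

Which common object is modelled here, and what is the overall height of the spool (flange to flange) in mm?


A spool. The overall height is 134 mm.

Three coaxial cylinders, large–small–large — a spool. Two 16 mm flanges and a 102 mm core give 16 + 102 + 16 = 134 mm.


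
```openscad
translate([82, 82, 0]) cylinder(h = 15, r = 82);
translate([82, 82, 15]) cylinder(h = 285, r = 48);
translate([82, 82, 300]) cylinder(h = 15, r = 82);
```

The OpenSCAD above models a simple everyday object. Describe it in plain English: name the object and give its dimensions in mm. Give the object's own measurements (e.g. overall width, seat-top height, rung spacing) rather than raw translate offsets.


A spool: two coaxial disc flanges of radius 82 mm and thickness 15 mm, joined by a core cylinder of radius 48 mm and height 285 mm. The lower flange rests on z = 0 and the three cylinders share a vertical axis.


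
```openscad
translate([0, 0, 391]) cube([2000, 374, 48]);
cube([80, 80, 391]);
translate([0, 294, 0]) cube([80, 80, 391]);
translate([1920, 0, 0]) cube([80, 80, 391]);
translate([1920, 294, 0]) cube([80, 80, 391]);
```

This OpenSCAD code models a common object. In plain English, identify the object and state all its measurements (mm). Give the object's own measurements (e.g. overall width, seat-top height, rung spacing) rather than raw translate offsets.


A bench: a 2000×374 mm seat slab, 48 mm thick, top at z = 439 mm, on four 80×80 mm square legs flush with the seat corners and standing on z = 0.


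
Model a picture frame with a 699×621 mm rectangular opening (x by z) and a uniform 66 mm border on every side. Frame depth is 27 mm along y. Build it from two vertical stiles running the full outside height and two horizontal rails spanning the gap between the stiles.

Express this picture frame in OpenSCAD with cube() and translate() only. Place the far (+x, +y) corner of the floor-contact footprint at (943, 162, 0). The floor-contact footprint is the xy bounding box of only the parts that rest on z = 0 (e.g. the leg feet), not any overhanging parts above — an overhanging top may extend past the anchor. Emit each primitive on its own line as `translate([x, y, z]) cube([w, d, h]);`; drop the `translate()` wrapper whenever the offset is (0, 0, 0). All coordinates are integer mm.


translate([112, 135, 0]) cube([66, 27, 753]);
translate([877, 135, 0]) cube([66, 27, 753]);
translate([178, 135, 0]) cube([699, 27, 66]);
translate([178, 135, 687]) cube([699, 27, 66]);


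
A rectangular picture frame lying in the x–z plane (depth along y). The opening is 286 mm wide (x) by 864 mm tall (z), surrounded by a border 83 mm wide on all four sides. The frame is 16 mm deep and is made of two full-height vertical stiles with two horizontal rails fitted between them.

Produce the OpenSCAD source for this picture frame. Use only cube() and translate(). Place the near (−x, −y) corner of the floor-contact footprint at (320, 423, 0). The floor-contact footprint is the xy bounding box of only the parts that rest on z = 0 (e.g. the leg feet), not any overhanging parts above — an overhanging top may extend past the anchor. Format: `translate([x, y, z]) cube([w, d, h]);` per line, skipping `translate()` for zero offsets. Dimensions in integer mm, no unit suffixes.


translate([320, 423, 0]) cube([83, 16, 1030]);
translate([689, 423, 0]) cube([83, 16, 1030]);
translate([403, 423, 0]) cube([286, 16, 83]);
translate([403, 423, 947]) cube([286, 16, 83]);


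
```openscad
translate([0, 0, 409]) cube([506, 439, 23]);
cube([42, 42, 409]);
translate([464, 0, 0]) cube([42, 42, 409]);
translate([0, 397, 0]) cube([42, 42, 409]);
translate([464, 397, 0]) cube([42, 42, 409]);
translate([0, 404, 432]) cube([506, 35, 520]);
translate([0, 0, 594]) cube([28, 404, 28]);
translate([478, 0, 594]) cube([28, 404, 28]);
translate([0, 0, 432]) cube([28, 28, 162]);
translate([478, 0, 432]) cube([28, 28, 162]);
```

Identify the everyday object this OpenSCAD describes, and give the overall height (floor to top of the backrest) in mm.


A chair. The overall height is 952 mm.

A slab on four corner posts with a tall panel at the back — a chair. The seat slab sits at z = 409 with thickness 23, and the 520 mm backrest starts at the seat top, so the overall height is 409 + 23 + 520 = 952 mm.


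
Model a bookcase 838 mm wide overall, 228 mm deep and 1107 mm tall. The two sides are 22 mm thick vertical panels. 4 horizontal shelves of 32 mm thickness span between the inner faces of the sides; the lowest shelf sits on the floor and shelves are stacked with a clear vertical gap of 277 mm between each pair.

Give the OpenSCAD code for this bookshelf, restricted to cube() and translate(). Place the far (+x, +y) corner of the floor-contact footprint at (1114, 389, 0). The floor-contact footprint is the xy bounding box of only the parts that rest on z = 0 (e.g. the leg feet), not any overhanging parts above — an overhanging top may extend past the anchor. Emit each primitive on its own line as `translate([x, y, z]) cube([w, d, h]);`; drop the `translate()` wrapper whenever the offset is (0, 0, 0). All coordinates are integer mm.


translate([276, 161, 0]) cube([22, 228, 1107]);
translate([1092, 161, 0]) cube([22, 228, 1107]);
translate([298, 161, 0]) cube([794, 228, 32]);
translate([298, 161, 309]) cube([794, 228, 32]);
translate([298, 161, 618]) cube([794, 228, 32]);
translate([298, 161, 927]) cube([794, 228, 32]);


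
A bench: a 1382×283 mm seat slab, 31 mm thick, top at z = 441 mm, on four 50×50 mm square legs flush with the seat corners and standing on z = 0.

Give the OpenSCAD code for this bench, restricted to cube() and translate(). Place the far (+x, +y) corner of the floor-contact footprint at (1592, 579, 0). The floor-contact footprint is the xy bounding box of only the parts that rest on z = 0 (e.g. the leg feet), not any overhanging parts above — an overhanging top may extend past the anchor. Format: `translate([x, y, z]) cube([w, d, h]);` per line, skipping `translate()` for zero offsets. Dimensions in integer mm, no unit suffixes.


// leg_h = 441 − 31 = 410
translate([210, 296, 410]) cube([1382, 283, 31]);
translate([210, 296, 0]) cube([50, 50, 410]);
translate([210, 529, 0]) cube([50, 50, 410]);
translate([1542, 296, 0]) cube([50, 50, 410]);
translate([1542, 529, 0]) cube([50, 50, 410]);


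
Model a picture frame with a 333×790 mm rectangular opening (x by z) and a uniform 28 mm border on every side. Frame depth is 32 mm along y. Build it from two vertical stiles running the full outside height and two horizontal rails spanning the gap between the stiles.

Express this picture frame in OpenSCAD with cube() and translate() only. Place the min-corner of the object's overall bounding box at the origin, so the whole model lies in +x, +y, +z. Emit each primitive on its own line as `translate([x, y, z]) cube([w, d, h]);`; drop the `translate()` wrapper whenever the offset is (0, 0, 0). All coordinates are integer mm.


cube([28, 32, 846]);
translate([361, 0, 0]) cube([28, 32, 846]);
translate([28, 0, 0]) cube([333, 32, 28]);
translate([28, 0, 818]) cube([333, 32, 28]);


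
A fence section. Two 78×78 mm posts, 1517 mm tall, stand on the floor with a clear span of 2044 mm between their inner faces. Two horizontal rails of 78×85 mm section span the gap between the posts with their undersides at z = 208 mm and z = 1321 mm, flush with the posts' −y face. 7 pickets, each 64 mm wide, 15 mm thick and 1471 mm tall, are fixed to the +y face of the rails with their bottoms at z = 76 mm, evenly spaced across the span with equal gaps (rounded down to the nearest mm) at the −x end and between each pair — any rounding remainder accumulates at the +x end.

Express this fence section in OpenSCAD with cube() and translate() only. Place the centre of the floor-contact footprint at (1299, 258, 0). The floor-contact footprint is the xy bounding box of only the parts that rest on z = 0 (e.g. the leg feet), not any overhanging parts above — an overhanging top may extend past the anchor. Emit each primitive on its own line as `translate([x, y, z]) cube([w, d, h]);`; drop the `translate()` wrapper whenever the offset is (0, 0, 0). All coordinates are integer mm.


translate([199, 219, 0]) cube([78, 78, 1517]);
translate([2321, 219, 0]) cube([78, 78, 1517]);
translate([277, 219, 208]) cube([2044, 78, 85]);
translate([277, 219, 1321]) cube([2044, 78, 85]);
translate([476, 297, 76]) cube([64, 15, 1471]);
translate([739, 297, 76]) cube([64, 15, 1471]);
translate([1002, 297, 76]) cube([64, 15, 1471]);
translate([1265, 297, 76]) cube([64, 15, 1471]);
translate([1528, 297, 76]) cube([64, 15, 1471]);
translate([1791, 297, 76]) cube([64, 15, 1471]);
translate([2054, 297, 76]) cube([64, 15, 1471]);


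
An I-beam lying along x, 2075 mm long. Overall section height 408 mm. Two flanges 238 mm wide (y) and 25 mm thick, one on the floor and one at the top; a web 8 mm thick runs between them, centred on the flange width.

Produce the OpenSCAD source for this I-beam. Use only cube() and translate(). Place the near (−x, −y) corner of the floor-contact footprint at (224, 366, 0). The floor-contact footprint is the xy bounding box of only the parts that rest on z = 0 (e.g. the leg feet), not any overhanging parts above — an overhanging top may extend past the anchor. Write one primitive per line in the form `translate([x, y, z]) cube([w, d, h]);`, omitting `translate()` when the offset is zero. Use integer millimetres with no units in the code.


translate([224, 366, 0]) cube([2075, 238, 25]);
translate([224, 481, 25]) cube([2075, 8, 358]);
translate([224, 366, 383]) cube([2075, 238, 25]);


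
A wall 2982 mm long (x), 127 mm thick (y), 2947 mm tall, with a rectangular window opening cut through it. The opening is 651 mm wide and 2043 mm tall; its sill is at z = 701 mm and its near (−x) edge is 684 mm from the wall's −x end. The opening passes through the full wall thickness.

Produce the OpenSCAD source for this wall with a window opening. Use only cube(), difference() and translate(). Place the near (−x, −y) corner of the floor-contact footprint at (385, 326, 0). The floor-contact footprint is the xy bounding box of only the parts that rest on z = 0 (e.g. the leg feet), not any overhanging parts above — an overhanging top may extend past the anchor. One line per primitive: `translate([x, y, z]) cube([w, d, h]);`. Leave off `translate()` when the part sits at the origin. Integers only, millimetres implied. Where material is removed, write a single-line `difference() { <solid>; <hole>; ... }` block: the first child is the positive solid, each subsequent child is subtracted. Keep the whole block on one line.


difference() { translate([385, 326, 0]) cube([2982, 127, 2947]); translate([1069, 326, 701]) cube([651, 127, 2043]); }


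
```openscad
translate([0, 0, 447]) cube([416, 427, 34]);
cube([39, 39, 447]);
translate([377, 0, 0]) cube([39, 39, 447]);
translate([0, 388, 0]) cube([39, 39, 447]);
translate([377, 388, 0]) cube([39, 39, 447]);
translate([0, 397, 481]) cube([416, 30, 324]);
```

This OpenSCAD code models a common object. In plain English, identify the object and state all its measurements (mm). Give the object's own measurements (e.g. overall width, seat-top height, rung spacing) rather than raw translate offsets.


A chair. The seat is a 416×427×34 mm slab with its top at z = 481 mm, on four 39×39 mm corner legs (flush with the seat edges, standing on z = 0). A flat backrest 30 mm thick, 324 mm tall, spans the full seat width and rises from the seat top along its +y edge, rear face flush with the rear of the seat.


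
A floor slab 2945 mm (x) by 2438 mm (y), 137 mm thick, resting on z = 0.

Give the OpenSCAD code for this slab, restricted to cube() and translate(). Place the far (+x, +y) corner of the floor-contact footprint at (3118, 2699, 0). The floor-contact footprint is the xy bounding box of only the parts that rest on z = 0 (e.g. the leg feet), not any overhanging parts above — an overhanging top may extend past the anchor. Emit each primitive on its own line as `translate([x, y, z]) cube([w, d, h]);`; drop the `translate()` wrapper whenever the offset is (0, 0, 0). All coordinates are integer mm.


translate([173, 261, 0]) cube([2945, 2438, 137]);


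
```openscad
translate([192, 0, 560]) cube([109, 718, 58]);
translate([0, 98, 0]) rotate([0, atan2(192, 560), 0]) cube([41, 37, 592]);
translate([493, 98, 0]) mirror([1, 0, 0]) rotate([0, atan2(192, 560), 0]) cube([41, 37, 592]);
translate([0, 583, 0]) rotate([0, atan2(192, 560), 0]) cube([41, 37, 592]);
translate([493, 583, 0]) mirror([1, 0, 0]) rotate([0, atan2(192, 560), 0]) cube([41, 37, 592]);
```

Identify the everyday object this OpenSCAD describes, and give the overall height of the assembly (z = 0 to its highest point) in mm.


A sawhorse. The overall height is 618 mm.

A beam across two mirrored pairs of raked legs — a sawhorse. The beam's underside is at z = 560 (matching the legs' vertical rise in atan2(192, 560)) and the beam is 58 mm tall, so its top is at 560 + 58 = 618 mm. The raked legs top out at the beam's underside, so that is the highest point.


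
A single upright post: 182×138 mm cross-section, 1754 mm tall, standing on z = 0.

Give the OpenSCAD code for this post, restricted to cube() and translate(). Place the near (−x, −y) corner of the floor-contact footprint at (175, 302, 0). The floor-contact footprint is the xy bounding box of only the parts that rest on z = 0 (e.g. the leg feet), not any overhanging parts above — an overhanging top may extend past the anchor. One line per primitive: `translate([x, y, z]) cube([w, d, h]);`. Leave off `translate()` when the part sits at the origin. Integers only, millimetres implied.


translate([175, 302, 0]) cube([182, 138, 1754]);


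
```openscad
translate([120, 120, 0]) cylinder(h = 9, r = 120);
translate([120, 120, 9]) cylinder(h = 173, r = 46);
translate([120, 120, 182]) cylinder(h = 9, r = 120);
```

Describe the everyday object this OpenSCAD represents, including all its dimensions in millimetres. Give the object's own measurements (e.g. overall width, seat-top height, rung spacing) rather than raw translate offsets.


A spool: two coaxial disc flanges of radius 120 mm and thickness 9 mm, joined by a core cylinder of radius 46 mm and height 173 mm. The lower flange rests on z = 0 and the three cylinders share a vertical axis.


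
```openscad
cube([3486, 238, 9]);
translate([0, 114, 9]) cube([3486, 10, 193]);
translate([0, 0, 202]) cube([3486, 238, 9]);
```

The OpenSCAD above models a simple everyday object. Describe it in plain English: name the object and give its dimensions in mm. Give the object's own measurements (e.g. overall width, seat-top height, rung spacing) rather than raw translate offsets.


An I-beam lying along x, 3486 mm long. Overall section height 211 mm. Two flanges 238 mm wide (y) and 9 mm thick, one on the floor and one at the top; a web 10 mm thick runs between them, centred on the flange width.


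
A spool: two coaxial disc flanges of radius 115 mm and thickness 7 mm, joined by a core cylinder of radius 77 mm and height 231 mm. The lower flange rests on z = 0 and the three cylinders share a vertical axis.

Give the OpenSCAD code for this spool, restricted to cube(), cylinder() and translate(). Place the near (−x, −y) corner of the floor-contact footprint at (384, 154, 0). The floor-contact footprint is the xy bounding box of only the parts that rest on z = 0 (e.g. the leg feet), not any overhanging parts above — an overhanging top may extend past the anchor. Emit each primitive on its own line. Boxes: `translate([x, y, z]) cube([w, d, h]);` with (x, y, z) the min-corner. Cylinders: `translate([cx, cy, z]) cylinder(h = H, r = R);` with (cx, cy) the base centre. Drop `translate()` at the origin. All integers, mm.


translate([499, 269, 0]) cylinder(h = 7, r = 115);
translate([499, 269, 7]) cylinder(h = 231, r = 77);
translate([499, 269, 238]) cylinder(h = 7, r = 115);


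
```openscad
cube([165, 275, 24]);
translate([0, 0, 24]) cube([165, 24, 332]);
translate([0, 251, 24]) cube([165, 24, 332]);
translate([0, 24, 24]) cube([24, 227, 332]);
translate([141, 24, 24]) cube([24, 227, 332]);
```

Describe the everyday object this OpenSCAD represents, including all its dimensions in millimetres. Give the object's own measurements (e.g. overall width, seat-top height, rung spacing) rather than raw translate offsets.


An open-topped rectangular box: outside dimensions 165×275×356 mm, with a uniform wall and base thickness of 24 mm. The base is a full 165×275 slab on the floor; four walls sit on top of the base. The front and back walls (the −y and +y sides) span the full width; the two side walls fit between them.


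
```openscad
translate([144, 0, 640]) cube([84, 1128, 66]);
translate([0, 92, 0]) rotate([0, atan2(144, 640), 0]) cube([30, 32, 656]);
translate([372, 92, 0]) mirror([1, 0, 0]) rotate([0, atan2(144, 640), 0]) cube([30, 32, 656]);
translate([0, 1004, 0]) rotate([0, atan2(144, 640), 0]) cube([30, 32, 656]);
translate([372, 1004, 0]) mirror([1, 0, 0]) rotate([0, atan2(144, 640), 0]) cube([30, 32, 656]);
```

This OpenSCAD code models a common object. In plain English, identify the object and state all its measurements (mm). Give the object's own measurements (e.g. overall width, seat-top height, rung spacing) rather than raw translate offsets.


A sawhorse. A 84×1128×66 mm beam (x, y, z) sits on two A-frame leg pairs. Each pair is two raked legs of 30×32 mm section (32 mm along y) splaying symmetrically in x. Each leg rises 640 mm vertically over 144 mm of horizontal reach and is 656 mm long along its own axis. Every leg's outer bottom edge rests on the floor and its outer top edge meets a bottom edge of the beam — the left legs (tilting toward +x) meet the beam's −x bottom edge, the right legs (their mirror images, tilting toward −x) meet its +x bottom edge — so the leg tops tuck under the beam, the beam's underside is 640 mm above the floor, and the feet are 372 mm apart outside-to-outside with the beam centred between them. The two leg pairs are set in 92 mm from either end of the beam.


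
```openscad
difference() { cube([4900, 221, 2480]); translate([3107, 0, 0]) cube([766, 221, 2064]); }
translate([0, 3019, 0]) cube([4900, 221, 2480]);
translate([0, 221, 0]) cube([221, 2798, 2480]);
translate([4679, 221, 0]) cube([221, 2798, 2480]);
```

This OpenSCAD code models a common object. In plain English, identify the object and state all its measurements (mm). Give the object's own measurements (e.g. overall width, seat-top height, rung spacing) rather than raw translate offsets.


A single room: four walls, each 2480 mm tall and 221 mm thick, enclosing an outside footprint 4900×3240 mm (x × y), no floor or roof. The front and back walls (−y and +y sides) run the full x-width; the side walls fit between their inner faces. A door opening 766 mm wide and 2064 mm tall is cut through the front wall from the floor up, its −x edge 3107 mm from the wall's −x end.


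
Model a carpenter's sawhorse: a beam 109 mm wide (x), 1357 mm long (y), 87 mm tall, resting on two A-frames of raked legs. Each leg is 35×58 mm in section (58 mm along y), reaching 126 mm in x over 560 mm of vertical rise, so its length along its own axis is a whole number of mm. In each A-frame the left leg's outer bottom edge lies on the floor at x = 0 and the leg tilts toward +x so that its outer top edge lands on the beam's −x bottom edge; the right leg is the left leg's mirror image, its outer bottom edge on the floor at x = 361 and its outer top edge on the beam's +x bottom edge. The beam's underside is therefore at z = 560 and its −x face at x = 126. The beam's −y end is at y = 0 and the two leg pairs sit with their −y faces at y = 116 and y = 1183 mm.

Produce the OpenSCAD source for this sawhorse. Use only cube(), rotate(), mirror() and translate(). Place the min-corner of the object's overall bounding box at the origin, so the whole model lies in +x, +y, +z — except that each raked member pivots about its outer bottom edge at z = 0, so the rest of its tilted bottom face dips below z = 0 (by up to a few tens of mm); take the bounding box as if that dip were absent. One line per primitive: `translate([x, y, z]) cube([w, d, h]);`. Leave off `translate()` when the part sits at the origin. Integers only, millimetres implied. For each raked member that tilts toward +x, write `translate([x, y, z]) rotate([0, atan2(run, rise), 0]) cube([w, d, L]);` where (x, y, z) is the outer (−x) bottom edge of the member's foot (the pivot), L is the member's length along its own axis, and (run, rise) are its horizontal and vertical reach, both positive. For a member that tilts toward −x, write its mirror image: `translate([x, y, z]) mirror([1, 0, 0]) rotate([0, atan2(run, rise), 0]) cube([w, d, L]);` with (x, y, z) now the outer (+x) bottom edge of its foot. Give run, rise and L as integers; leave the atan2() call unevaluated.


// leg length = √(126² + 560²) = 574
// right-leg outer foot x = 2·126 + 109 = 361
// beam min-corner = (126, 0, 560)
translate([126, 0, 560]) cube([109, 1357, 87]);
translate([0, 116, 0]) rotate([0, atan2(126, 560), 0]) cube([35, 58, 574]);
translate([361, 116, 0]) mirror([1, 0, 0]) rotate([0, atan2(126, 560), 0]) cube([35, 58, 574]);
translate([0, 1183, 0]) rotate([0, atan2(126, 560), 0]) cube([35, 58, 574]);
translate([361, 1183, 0]) mirror([1, 0, 0]) rotate([0, atan2(126, 560), 0]) cube([35, 58, 574]);
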